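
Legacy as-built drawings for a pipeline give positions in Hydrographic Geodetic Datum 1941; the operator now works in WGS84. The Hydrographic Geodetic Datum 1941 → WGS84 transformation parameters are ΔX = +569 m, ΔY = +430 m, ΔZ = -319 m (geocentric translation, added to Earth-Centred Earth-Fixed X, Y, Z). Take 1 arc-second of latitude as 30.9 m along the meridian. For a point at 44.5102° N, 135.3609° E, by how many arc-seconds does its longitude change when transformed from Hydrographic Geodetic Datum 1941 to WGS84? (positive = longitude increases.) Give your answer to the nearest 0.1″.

Δλ = -32.0″

sin φ = 0.701036, cos φ = 0.713126, sin λ = 0.702639, cos λ = -0.711547.
East component: ΔE = −sin λ·ΔX + cos λ·ΔY = −(0.702639)(569) + (-0.711547)(430) = -705.77 m.
1° of latitude spans 3600 × 30.90 = 111240 m; at latitude φ, 1° of longitude spans that × cos φ = 79328.1 m, so Δλ = -705.77 / 79328.1 × 3600 = -32.028″.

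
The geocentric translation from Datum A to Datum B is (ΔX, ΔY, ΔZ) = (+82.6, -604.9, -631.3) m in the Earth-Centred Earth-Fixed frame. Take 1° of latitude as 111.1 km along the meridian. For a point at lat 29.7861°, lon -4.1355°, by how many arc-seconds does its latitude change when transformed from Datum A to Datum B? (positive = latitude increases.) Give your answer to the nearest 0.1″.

Δφ = -19.8″

sin φ = 0.496763, cos φ = 0.867886, sin λ = -0.072115, cos λ = 0.997396.
North component: ΔN = −sin φ cos λ·ΔX − sin φ sin λ·ΔY + cos φ·ΔZ = −(0.496763)(0.997396)(82.6) − (0.496763)(-0.072115)(-604.9) + (0.867886)(-631.3) = -610.49 m.
1° of latitude spans 111100 m, so Δφ = -610.49 / 111100 × 3600 = -19.782″.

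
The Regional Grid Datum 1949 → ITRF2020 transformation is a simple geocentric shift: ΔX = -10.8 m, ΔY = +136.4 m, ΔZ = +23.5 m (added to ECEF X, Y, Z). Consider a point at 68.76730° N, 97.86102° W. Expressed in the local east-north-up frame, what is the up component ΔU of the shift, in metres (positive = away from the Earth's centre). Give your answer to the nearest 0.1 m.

ΔU = -26.5 m

The local up (radial) axis is (cos φ cos λ, cos φ sin λ, sin φ), giving ΔU = 0.535 − 48.934 + 21.905 = -26.49 m.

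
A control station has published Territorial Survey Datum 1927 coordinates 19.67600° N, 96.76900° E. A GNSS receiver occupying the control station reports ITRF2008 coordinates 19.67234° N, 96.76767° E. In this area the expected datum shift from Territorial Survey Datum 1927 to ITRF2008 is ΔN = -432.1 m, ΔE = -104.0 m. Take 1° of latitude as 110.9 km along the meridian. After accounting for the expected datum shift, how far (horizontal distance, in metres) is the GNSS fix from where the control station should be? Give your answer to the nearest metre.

Observed coordinate differences: Δφ = -0.00366°, Δλ = -0.00133°.
Converting to metres (1° lat = 110900 m, cos φ = 0.941612): observed ΔN = -405.9 m, observed ΔE = -138.9 m.
Subtracting the expected shift leaves a residual of -405.9 − (-432.1) = 26.2 m north and -138.9 − (-104.0) = -34.9 m east.
Residual distance = √(26.2² + (-34.9)²) = 43.6 m.

44 m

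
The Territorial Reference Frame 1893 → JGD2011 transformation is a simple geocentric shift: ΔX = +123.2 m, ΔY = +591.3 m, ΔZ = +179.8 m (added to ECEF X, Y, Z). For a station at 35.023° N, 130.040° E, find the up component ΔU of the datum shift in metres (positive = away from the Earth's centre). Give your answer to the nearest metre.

At φ = 35.023°, λ = 130.040°: sin φ = 0.573905, cos φ = 0.818922, sin λ = 0.765596, cos λ = -0.643322.
ΔU = cos φ cos λ·ΔX + cos φ sin λ·ΔY + sin φ·ΔZ = (0.818922)(-0.643322)(123.2) + (0.818922)(0.765596)(591.3) + (0.573905)(179.8) = 409.01 m.

ΔU = 409 m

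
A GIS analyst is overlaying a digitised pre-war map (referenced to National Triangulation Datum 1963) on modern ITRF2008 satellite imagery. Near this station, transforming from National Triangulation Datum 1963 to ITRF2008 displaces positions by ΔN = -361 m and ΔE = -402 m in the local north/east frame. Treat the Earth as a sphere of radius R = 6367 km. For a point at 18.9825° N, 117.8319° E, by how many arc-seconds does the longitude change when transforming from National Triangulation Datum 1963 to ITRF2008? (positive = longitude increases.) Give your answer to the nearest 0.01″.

At latitude 18.9825°, cos φ = 0.945618.
One radian of longitude at latitude φ spans R cos φ, so Δλ = ΔE / (R cos φ) = -402.0 / (6367000 × 0.945618) = -6.6769e-05 rad = -13.772″.

Δλ = -13.77″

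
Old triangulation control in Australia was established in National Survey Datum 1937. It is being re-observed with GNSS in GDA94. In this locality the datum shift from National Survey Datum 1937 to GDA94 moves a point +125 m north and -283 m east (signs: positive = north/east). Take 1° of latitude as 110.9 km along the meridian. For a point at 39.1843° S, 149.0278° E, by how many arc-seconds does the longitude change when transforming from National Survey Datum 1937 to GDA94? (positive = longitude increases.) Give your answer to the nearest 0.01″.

Δλ = -11.85″

At latitude -39.1843°, cos φ = 0.775118.
1° of longitude at this latitude = 110.9 × cos φ = 85.96 km, so Δλ = -283.0 / 85960.5 = -0.0032922° = -11.852″.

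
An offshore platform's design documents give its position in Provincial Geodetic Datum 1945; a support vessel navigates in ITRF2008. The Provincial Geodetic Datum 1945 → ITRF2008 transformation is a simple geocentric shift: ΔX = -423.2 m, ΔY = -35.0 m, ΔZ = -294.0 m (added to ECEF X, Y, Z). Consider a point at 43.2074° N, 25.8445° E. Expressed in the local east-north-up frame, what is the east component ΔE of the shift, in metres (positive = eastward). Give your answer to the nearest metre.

At φ = 43.2074°, λ = 25.8445°: sin φ = 0.684641, cos φ = 0.728880, sin λ = 0.435930, cos λ = 0.899980.
ΔE = −sin λ·ΔX + cos λ·ΔY = −(0.435930)·(-423.2) + (0.899980)·(-35.0) = 152.99 m.

ΔE = 153 m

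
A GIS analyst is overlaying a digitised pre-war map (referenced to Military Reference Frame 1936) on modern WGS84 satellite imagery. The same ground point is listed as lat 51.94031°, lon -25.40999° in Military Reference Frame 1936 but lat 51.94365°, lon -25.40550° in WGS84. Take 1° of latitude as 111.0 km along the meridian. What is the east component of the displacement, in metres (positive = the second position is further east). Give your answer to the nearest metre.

ΔE = 307 m

Δφ = 51.94365° − 51.94031° = +0.00334°; Δλ = -25.40550° − -25.40999° = +0.00449°.
ΔN = Δφ × 111000 = 370.7 m; ΔE = Δλ × 111000 × cos(51.94031°) = +0.00449 × 111000 × 0.616482 = 307.2 m.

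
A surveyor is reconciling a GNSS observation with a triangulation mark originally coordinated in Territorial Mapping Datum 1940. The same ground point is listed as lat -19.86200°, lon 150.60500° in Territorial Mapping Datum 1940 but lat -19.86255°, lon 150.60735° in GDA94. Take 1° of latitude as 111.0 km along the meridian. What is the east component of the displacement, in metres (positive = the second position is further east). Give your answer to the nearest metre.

Δφ = -19.86255° − -19.86200° = -0.00055°; Δλ = 150.60735° − 150.60500° = +0.00235°.
ΔN = Δφ × 111000 = -61.1 m; ΔE = Δλ × 111000 × cos(-19.86200°) = +0.00235 × 111000 × 0.940514 = 245.3 m.

ΔE = 245 m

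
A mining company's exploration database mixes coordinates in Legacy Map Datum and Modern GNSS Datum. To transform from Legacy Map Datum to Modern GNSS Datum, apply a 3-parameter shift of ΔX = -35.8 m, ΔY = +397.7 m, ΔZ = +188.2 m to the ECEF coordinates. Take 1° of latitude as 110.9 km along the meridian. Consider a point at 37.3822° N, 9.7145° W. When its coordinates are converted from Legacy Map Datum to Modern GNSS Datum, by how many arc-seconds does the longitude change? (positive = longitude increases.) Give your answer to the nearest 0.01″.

Δλ = 15.77″

sin φ = 0.607129, cos φ = 0.794603, sin λ = -0.168739, cos λ = 0.985661.
East component: ΔE = −sin λ·ΔX + cos λ·ΔY = −(-0.168739)(-35.8) + (0.985661)(397.7) = 385.96 m.
1° of latitude spans 110900 m; at latitude φ, 1° of longitude spans that × cos φ = 88121.5 m, so Δλ = 385.96 / 88121.5 × 3600 = 15.767″.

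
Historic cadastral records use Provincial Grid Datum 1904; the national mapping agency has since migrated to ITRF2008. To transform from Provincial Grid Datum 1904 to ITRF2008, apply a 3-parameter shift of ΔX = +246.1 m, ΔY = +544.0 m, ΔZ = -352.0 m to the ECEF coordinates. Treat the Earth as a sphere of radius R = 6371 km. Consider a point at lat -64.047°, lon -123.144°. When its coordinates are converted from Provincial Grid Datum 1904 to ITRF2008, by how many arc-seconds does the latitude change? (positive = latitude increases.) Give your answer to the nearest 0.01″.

sin φ = -0.899153, cos φ = 0.437634, sin λ = -0.837299, cos λ = -0.546745.
North component: ΔN = −sin φ cos λ·ΔX − sin φ sin λ·ΔY + cos φ·ΔZ = −(-0.899153)(-0.546745)(246.1) − (-0.899153)(-0.837299)(544.0) + (0.437634)(-352.0) = -684.59 m.
1° of latitude spans πR/180 = 111195 m, so Δφ = -684.59 / 111195 × 3600 = -22.164″.

Δφ = -22.16″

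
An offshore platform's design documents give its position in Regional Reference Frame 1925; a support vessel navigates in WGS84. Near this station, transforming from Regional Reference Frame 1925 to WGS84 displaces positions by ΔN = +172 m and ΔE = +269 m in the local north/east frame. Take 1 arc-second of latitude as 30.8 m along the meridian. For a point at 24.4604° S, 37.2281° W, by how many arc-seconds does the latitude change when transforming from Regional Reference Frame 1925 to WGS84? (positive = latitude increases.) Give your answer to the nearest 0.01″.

Δφ = 5.58″

1″ of latitude = 30.80 m, so Δφ = 172.0 / 30.80 = 5.584″.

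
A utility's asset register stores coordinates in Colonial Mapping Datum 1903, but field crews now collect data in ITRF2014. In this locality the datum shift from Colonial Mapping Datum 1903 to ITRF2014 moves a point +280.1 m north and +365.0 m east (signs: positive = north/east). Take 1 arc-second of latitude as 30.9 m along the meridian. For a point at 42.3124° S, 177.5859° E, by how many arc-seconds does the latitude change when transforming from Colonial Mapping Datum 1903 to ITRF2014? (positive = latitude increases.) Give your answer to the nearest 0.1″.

1″ of latitude = 30.90 m, so Δφ = 280.1 / 30.90 = 9.065″.

Δφ = 9.1″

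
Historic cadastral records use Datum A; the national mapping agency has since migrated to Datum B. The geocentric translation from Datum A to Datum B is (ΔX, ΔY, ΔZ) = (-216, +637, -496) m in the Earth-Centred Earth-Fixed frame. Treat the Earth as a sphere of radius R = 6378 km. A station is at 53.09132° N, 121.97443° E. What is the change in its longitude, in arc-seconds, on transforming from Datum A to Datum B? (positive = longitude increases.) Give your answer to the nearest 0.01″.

sin φ = 0.799594, cos φ = 0.600541, sin λ = 0.848285, cos λ = -0.529541.
East component: ΔE = −sin λ·ΔX + cos λ·ΔY = −(0.848285)(-216) + (-0.529541)(637) = -154.09 m.
1° of latitude spans πR/180 = 111317 m; at latitude φ, 1° of longitude spans that × cos φ = 66850.5 m, so Δλ = -154.09 / 66850.5 × 3600 = -8.298″.

Δλ = -8.30″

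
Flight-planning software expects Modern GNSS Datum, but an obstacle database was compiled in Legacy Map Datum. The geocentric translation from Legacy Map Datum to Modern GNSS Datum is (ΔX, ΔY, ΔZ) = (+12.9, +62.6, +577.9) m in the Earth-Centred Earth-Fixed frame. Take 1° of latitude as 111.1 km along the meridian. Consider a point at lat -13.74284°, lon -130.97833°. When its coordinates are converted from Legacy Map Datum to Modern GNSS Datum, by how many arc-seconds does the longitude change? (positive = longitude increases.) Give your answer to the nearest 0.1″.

sin φ = -0.237565, cos φ = 0.971372, sin λ = -0.754958, cos λ = -0.655774.
East component: ΔE = −sin λ·ΔX + cos λ·ΔY = −(-0.754958)(12.9) + (-0.655774)(62.6) = -31.31 m.
1° of latitude spans 111100 m; at latitude φ, 1° of longitude spans that × cos φ = 107919.4 m, so Δλ = -31.31 / 107919.4 × 3600 = -1.045″.

Δλ = -1.0″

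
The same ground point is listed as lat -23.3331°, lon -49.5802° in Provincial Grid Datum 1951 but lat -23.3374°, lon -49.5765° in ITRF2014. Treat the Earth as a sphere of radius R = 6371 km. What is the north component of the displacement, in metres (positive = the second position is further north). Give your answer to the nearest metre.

Δφ = -23.3374° − -23.3331° = -0.0043°; Δλ = -49.5765° − -49.5802° = +0.0037°.
1° along a meridian = πR/180 = 111195 m.
ΔN = Δφ × 111195 = -478.1 m; ΔE = Δλ × 111195 × cos(-23.3331°) = +0.0037 × 111195 × 0.918218 = 377.8 m.

ΔN = -478 m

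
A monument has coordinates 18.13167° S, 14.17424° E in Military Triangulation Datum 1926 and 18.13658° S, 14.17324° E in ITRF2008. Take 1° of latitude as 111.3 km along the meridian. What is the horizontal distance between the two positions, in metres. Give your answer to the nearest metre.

Δφ = -18.13658° − -18.13167° = -0.00491°; Δλ = 14.17324° − 14.17424° = -0.00100°.
ΔN = Δφ × 111300 = -546.5 m; ΔE = Δλ × 111300 × cos(-18.13167°) = -0.00100 × 111300 × 0.950344 = -105.8 m.
Distance = √(ΔE² + ΔN²) = √((-105.8)² + (-546.5)²) = 556.6 m.

557 m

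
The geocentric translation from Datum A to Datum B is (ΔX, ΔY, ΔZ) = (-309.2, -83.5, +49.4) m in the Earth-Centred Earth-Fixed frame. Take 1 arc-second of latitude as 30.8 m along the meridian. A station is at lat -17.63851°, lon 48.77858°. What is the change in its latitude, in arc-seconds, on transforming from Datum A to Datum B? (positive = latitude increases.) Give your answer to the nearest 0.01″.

Δφ = -1.09″

sin φ = -0.303010, cos φ = 0.952987, sin λ = 0.752169, cos λ = 0.658971.
North component: ΔN = −sin φ cos λ·ΔX − sin φ sin λ·ΔY + cos φ·ΔZ = −(-0.303010)(0.658971)(-309.2) − (-0.303010)(0.752169)(-83.5) + (0.952987)(49.4) = -33.69 m.
1° of latitude spans 3600 × 30.80 = 110880 m, so Δφ = -33.69 / 110880 × 3600 = -1.094″.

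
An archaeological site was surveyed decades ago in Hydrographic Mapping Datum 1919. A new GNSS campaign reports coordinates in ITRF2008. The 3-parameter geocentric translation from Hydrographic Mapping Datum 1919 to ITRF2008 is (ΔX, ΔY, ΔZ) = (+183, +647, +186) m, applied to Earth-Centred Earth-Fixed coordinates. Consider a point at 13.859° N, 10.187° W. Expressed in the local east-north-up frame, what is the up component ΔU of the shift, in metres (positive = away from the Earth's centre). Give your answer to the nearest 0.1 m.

The local up (radial) axis is (cos φ cos λ, cos φ sin λ, sin φ), giving ΔU = 174.872 − 111.098 + 44.553 = 108.33 m.

ΔU = 108.3 m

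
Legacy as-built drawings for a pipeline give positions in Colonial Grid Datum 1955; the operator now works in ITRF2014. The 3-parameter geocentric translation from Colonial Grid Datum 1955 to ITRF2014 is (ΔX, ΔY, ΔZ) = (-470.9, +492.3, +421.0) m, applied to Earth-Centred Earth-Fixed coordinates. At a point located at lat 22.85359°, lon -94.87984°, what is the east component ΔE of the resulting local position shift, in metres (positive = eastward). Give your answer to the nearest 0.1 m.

ΔE = -511.1 m

The local east axis at (φ, λ) is (−sin λ, cos λ, 0), so ΔE = −sin(-94.87984°)·(-470.9) + cos(-94.87984°)·492.3 = -511.07 m.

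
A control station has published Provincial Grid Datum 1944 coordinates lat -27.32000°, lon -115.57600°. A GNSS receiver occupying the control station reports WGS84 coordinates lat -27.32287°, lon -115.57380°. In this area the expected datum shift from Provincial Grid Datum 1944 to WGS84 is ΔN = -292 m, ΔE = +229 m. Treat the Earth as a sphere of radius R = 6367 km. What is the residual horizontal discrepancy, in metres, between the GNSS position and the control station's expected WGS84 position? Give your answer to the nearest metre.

Observed coordinate differences: Δφ = -0.00287°, Δλ = +0.00220°.
Converting to metres (1° lat = 111125 m, cos φ = 0.888457): observed ΔN = -318.9 m, observed ΔE = 217.2 m.
Subtracting the expected shift leaves a residual of -318.9 − (-292) = -26.9 m north and 217.2 − (229) = -11.8 m east.
Residual distance = √((-26.9)² + (-11.8)²) = 29.4 m.

29 m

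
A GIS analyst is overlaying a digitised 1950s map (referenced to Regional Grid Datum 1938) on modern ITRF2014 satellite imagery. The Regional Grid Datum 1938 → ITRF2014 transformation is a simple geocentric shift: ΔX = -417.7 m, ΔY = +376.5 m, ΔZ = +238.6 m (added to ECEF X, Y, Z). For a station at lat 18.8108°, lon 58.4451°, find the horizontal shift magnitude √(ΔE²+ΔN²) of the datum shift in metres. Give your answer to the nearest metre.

586 m

The local east axis at (φ, λ) is (−sin λ, cos λ, 0), so ΔE = −sin(58.4451°)·(-417.7) + cos(58.4451°)·376.5 = 552.97 m.
The local north axis is (−sin φ cos λ, −sin φ sin λ, cos φ), giving ΔN = 70.483 − 103.450 + 225.856 = 192.89 m.
Horizontal magnitude = √(ΔE² + ΔN²) = √(552.97² + 192.89²) = 585.64 m.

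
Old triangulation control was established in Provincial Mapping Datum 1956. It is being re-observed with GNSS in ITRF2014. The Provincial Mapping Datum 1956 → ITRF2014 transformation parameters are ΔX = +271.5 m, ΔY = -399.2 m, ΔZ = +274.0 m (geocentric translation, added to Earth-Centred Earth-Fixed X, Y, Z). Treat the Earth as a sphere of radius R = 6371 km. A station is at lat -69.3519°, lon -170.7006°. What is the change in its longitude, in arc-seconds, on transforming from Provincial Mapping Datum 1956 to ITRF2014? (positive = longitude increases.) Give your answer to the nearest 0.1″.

Δλ = 40.2″

sin φ = -0.935764, cos φ = 0.352627, sin λ = -0.161593, cos λ = -0.986857.
East component: ΔE = −sin λ·ΔX + cos λ·ΔY = −(-0.161593)(271.5) + (-0.986857)(-399.2) = 437.83 m.
1° of latitude spans πR/180 = 111195 m; at latitude φ, 1° of longitude spans that × cos φ = 39210.4 m, so Δλ = 437.83 / 39210.4 × 3600 = 40.198″.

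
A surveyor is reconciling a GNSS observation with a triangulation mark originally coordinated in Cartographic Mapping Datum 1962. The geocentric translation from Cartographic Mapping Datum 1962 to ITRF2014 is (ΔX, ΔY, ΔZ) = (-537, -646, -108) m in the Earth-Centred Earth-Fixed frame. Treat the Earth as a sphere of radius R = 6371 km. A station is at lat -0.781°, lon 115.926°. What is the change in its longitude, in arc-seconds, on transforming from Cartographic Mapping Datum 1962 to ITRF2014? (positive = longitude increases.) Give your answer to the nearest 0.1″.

Δλ = 24.8″

sin φ = -0.013631, cos φ = 0.999907, sin λ = 0.899359, cos λ = -0.437210.
East component: ΔE = −sin λ·ΔX + cos λ·ΔY = −(0.899359)(-537) + (-0.437210)(-646) = 765.39 m.
1° of latitude spans πR/180 = 111195 m; at latitude φ, 1° of longitude spans that × cos φ = 111184.6 m, so Δλ = 765.39 / 111184.6 × 3600 = 24.782″.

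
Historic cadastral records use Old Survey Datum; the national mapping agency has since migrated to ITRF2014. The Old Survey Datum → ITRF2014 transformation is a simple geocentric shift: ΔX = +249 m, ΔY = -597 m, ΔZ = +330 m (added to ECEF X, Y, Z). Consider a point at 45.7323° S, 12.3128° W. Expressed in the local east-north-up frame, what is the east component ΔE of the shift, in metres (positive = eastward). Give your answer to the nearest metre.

ΔE = -530 m

At φ = -45.7323°, λ = -12.3128°: sin φ = -0.716086, cos φ = 0.698012, sin λ = -0.213249, cos λ = 0.976998.
ΔE = −sin λ·ΔX + cos λ·ΔY = −(-0.213249)·(249) + (0.976998)·(-597) = -530.17 m.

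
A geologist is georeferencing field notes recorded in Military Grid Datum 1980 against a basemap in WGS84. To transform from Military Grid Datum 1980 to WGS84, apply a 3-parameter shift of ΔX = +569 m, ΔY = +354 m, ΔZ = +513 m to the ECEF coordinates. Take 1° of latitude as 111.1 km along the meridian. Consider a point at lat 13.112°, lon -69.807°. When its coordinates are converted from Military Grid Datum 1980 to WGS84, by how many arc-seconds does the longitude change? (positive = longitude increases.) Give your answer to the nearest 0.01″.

sin φ = 0.226855, cos φ = 0.973928, sin λ = -0.938535, cos λ = 0.345184.
East component: ΔE = −sin λ·ΔX + cos λ·ΔY = −(-0.938535)(569) + (0.345184)(354) = 656.22 m.
1° of latitude spans 111100 m; at latitude φ, 1° of longitude spans that × cos φ = 108203.5 m, so Δλ = 656.22 / 108203.5 × 3600 = 21.833″.

Δλ = 21.83″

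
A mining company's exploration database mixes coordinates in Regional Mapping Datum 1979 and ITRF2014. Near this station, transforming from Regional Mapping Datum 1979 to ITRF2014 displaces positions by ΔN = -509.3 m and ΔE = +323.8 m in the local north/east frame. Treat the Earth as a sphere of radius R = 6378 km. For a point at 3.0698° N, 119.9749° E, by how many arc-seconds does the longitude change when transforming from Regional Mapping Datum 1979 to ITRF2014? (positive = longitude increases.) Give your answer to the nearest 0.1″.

Δλ = 10.5″

At latitude 3.0698°, cos φ = 0.998565.
One radian of longitude at latitude φ spans R cos φ, so Δλ = ΔE / (R cos φ) = 323.8 / (6378000 × 0.998565) = 5.0841e-05 rad = 10.487″.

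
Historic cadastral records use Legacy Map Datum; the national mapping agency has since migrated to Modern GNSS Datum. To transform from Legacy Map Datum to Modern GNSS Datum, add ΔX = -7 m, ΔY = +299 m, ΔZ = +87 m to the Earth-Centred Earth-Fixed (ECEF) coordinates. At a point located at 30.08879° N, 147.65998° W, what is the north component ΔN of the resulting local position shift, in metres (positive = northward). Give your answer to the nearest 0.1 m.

ΔN = 152.5 m

At φ = 30.08879°, λ = -147.65998°: sin φ = 0.501341, cos φ = 0.865250, sin λ = -0.534943, cos λ = -0.844888.
ΔN = −sin φ cos λ·ΔX − sin φ sin λ·ΔY + cos φ·ΔZ = −(0.501341)(-0.844888)(-7) − (0.501341)(-0.534943)(299) + (0.865250)(87) = 152.50 m.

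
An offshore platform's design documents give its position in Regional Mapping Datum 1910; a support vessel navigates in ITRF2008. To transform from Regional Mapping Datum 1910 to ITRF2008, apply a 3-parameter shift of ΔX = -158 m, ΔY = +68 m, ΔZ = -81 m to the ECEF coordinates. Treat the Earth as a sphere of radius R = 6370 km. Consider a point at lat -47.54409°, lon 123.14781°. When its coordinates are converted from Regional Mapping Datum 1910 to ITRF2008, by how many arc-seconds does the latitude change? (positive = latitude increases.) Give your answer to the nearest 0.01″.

Δφ = 1.65″

sin φ = -0.737797, cos φ = 0.675023, sin λ = 0.837263, cos λ = -0.546801.
North component: ΔN = −sin φ cos λ·ΔX − sin φ sin λ·ΔY + cos φ·ΔZ = −(-0.737797)(-0.546801)(-158) − (-0.737797)(0.837263)(68) + (0.675023)(-81) = 51.07 m.
1° of latitude spans πR/180 = 111177 m, so Δφ = 51.07 / 111177 × 3600 = 1.654″.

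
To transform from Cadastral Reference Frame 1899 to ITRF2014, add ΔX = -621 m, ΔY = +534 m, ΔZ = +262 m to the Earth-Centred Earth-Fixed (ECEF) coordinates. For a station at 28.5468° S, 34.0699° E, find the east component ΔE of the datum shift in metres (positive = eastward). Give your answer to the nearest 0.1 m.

At φ = -28.5468°, λ = 34.0699°: sin φ = -0.477876, cos φ = 0.878427, sin λ = 0.560204, cos λ = 0.828355.
ΔE = −sin λ·ΔX + cos λ·ΔY = −(0.560204)·(-621) + (0.828355)·(534) = 790.23 m.

ΔE = 790.2 m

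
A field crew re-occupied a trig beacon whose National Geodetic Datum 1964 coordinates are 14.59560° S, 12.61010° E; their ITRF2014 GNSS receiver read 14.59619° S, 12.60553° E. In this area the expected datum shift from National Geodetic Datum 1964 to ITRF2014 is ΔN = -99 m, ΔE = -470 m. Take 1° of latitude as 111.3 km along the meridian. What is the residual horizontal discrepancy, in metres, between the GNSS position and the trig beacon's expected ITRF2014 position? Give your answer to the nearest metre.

Observed coordinate differences: Δφ = -0.00059°, Δλ = -0.00457°.
Converting to metres (1° lat = 111300 m, cos φ = 0.967729): observed ΔN = -65.7 m, observed ΔE = -492.2 m.
Subtracting the expected shift leaves a residual of -65.7 − (-99) = 33.3 m north and -492.2 − (-470) = -22.2 m east.
Residual distance = √(33.3² + (-22.2)²) = 40.1 m.

40 m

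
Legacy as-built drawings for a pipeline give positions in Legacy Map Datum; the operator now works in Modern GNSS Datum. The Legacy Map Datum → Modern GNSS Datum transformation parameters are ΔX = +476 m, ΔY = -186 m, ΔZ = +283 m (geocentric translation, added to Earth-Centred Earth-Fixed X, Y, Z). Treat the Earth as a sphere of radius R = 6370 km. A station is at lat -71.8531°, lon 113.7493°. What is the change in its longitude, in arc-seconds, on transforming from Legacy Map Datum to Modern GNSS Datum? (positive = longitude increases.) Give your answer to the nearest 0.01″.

sin φ = -0.950261, cos φ = 0.311454, sin λ = 0.915316, cos λ = -0.402736.
East component: ΔE = −sin λ·ΔX + cos λ·ΔY = −(0.915316)(476) + (-0.402736)(-186) = -360.78 m.
1° of latitude spans πR/180 = 111177 m; at latitude φ, 1° of longitude spans that × cos φ = 34626.7 m, so Δλ = -360.78 / 34626.7 × 3600 = -37.509″.

Δλ = -37.51″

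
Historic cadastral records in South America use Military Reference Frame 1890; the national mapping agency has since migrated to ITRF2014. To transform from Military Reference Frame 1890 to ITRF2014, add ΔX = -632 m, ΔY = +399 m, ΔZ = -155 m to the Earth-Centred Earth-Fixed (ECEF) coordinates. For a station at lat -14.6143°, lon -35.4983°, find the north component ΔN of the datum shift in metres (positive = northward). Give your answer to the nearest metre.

At φ = -14.6143°, λ = -35.4983°: sin φ = -0.252311, cos φ = 0.967646, sin λ = -0.580679, cos λ = 0.814133.
ΔN = −sin φ cos λ·ΔX − sin φ sin λ·ΔY + cos φ·ΔZ = −(-0.252311)(0.814133)(-632) − (-0.252311)(-0.580679)(399) + (0.967646)(-155) = -338.27 m.

ΔN = -338 m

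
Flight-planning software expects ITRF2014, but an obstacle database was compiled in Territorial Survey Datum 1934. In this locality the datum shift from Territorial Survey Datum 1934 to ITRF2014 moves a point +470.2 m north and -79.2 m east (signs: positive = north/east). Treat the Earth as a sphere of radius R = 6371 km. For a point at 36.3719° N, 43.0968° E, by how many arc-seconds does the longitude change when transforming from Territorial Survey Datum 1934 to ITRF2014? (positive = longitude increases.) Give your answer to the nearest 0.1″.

Δλ = -3.2″

At latitude 36.3719°, cos φ = 0.805185.
One radian of longitude at latitude φ spans R cos φ, so Δλ = ΔE / (R cos φ) = -79.2 / (6371000 × 0.805185) = -1.5439e-05 rad = -3.185″.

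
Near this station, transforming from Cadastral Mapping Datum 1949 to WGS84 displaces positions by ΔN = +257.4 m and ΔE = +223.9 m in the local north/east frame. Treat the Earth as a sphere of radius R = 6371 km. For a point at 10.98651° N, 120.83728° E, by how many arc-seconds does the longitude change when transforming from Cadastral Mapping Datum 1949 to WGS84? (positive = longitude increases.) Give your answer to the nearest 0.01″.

Δλ = 7.38″

At latitude 10.98651°, cos φ = 0.981672.
One radian of longitude at latitude φ spans R cos φ, so Δλ = ΔE / (R cos φ) = 223.9 / (6371000 × 0.981672) = 3.5800e-05 rad = 7.384″.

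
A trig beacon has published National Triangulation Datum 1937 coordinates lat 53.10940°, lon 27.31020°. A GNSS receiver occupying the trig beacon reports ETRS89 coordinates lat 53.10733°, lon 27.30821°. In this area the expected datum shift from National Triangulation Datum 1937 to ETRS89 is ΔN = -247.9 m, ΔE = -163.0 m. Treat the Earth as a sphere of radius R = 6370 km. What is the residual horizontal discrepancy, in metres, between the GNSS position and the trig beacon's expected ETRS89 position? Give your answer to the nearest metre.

Observed coordinate differences: Δφ = -0.00207°, Δλ = -0.00199°.
Converting to metres (1° lat = 111177 m, cos φ = 0.600289): observed ΔN = -230.1 m, observed ΔE = -132.8 m.
Subtracting the expected shift leaves a residual of -230.1 − (-247.9) = 17.8 m north and -132.8 − (-163.0) = 30.2 m east.
Residual distance = √(17.8² + 30.2²) = 35.0 m.

35 m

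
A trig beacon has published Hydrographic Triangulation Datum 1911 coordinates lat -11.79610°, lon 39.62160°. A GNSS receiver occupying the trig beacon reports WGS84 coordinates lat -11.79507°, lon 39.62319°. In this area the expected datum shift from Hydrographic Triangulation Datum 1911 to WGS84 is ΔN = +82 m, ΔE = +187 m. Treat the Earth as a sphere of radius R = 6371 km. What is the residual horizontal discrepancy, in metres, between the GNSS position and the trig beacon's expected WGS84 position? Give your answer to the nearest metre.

35 m

Observed coordinate differences: Δφ = +0.00103°, Δλ = +0.00159°.
Converting to metres (1° lat = 111195 m, cos φ = 0.978881): observed ΔN = 114.5 m, observed ΔE = 173.1 m.
Subtracting the expected shift leaves a residual of 114.5 − (82) = 32.5 m north and 173.1 − (187) = -13.9 m east.
Residual distance = √(32.5² + (-13.9)²) = 35.4 m.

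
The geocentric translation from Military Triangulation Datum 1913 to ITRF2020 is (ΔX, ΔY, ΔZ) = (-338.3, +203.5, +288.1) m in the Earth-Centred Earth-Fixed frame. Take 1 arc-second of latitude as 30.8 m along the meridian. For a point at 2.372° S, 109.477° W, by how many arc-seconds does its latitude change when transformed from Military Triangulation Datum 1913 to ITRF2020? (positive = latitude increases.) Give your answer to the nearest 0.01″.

sin φ = -0.041387, cos φ = 0.999143, sin λ = -0.942775, cos λ = -0.333428.
North component: ΔN = −sin φ cos λ·ΔX − sin φ sin λ·ΔY + cos φ·ΔZ = −(-0.041387)(-0.333428)(-338.3) − (-0.041387)(-0.942775)(203.5) + (0.999143)(288.1) = 284.58 m.
1° of latitude spans 3600 × 30.80 = 110880 m, so Δφ = 284.58 / 110880 × 3600 = 9.240″.

Δφ = 9.24″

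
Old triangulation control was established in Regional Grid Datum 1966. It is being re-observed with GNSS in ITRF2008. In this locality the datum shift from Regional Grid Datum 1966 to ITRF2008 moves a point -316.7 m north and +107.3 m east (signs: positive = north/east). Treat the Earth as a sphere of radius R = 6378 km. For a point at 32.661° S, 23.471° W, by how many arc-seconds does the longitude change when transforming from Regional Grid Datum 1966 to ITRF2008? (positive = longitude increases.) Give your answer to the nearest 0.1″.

Δλ = 4.1″

At latitude -32.661°, cos φ = 0.841878.
One radian of longitude at latitude φ spans R cos φ, so Δλ = ΔE / (R cos φ) = 107.3 / (6378000 × 0.841878) = 1.9983e-05 rad = 4.122″.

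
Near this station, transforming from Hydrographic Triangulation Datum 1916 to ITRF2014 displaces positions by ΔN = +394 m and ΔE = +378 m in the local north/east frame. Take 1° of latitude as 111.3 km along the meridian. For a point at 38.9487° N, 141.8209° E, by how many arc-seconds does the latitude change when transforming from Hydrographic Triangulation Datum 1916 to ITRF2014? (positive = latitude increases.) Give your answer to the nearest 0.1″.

1° of latitude = 111.3 km, so Δφ = 394.0 / 111300 = 0.0035400° = 12.744″.

Δφ = 12.7″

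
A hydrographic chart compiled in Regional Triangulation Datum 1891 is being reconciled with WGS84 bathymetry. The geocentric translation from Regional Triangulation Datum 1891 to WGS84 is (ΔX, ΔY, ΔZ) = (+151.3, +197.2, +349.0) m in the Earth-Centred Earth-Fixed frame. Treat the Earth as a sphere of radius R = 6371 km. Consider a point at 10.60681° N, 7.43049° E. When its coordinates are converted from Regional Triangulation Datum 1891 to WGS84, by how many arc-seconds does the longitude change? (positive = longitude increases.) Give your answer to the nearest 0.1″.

sin φ = 0.184068, cos φ = 0.982913, sin λ = 0.129323, cos λ = 0.991602.
East component: ΔE = −sin λ·ΔX + cos λ·ΔY = −(0.129323)(151.3) + (0.991602)(197.2) = 175.98 m.
1° of latitude spans πR/180 = 111195 m; at latitude φ, 1° of longitude spans that × cos φ = 109295.0 m, so Δλ = 175.98 / 109295.0 × 3600 = 5.796″.

Δλ = 5.8″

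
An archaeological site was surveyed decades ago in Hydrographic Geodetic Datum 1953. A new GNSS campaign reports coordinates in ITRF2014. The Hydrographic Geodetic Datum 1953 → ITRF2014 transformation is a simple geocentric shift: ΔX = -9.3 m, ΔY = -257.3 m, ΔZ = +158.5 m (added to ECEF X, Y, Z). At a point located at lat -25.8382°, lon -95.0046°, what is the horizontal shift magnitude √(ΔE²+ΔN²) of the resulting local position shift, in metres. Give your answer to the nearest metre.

255 m

The local east axis at (φ, λ) is (−sin λ, cos λ, 0), so ΔE = −sin(-95.0046°)·(-9.3) + cos(-95.0046°)·(-257.3) = 13.18 m.
The local north axis is (−sin φ cos λ, −sin φ sin λ, cos φ), giving ΔN = 0.354 + 111.712 + 142.655 = 254.72 m.
Horizontal magnitude = √(ΔE² + ΔN²) = √(13.18² + 254.72²) = 255.06 m.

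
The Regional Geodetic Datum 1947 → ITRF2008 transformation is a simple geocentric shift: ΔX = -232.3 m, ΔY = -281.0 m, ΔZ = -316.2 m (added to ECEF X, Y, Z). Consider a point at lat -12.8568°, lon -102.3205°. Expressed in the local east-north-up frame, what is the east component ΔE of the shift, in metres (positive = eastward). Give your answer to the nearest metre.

The local east axis at (φ, λ) is (−sin λ, cos λ, 0), so ΔE = −sin(-102.3205°)·(-232.3) + cos(-102.3205°)·(-281.0) = -166.99 m.

ΔE = -167 m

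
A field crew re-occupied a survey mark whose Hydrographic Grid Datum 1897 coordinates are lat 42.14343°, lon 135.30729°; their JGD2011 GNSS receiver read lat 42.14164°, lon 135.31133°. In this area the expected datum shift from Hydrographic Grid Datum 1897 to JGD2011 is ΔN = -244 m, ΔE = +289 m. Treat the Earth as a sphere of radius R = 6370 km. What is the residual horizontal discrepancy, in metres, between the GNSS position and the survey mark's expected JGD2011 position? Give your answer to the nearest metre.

63 m

Observed coordinate differences: Δφ = -0.00179°, Δλ = +0.00404°.
Converting to metres (1° lat = 111177 m, cos φ = 0.741467): observed ΔN = -199.0 m, observed ΔE = 333.0 m.
Subtracting the expected shift leaves a residual of -199.0 − (-244) = 45.0 m north and 333.0 − (289) = 44.0 m east.
Residual distance = √(45.0² + 44.0²) = 63.0 m.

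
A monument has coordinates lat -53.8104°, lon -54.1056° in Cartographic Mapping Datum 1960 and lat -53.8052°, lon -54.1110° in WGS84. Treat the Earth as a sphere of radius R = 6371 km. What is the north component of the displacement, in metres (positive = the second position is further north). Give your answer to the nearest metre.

Δφ = -53.8052° − -53.8104° = +0.0052°; Δλ = -54.1110° − -54.1056° = -0.0054°.
1° along a meridian = πR/180 = 111195 m.
ΔN = Δφ × 111195 = 578.2 m; ΔE = Δλ × 111195 × cos(-53.8104°) = -0.0054 × 111195 × 0.590459 = -354.5 m.

ΔN = 578 m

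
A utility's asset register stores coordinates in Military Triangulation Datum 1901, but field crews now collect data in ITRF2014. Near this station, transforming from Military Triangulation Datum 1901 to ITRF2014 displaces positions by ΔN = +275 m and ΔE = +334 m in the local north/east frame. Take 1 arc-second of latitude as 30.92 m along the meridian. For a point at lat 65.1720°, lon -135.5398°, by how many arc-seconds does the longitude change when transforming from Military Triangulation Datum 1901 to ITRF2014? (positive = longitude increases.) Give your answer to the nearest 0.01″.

At latitude 65.1720°, cos φ = 0.419896.
1″ of longitude at this latitude = 30.92 × cos φ = 12.9832 m, so Δλ = 334.0 / 12.9832 = 25.726″.

Δλ = 25.73″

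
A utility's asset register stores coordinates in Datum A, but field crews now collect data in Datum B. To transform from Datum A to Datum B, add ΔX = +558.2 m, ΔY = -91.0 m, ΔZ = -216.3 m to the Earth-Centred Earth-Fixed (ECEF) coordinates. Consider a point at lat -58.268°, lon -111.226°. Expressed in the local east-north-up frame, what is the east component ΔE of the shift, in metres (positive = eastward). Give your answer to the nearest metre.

ΔE = 553 m

At φ = -58.268°, λ = -111.226°: sin φ = -0.850517, cos φ = 0.525947, sin λ = -0.932160, cos λ = -0.362048.
ΔE = −sin λ·ΔX + cos λ·ΔY = −(-0.932160)·(558.2) + (-0.362048)·(-91.0) = 553.28 m.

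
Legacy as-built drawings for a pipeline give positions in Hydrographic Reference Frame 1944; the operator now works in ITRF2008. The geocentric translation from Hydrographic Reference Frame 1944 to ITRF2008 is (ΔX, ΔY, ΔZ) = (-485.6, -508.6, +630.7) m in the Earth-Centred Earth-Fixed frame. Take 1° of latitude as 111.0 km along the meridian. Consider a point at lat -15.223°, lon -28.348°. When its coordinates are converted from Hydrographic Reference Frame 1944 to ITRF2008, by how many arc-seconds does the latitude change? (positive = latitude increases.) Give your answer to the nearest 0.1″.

Δφ = 18.2″

sin φ = -0.262577, cos φ = 0.964911, sin λ = -0.474826, cos λ = 0.880080.
North component: ΔN = −sin φ cos λ·ΔX − sin φ sin λ·ΔY + cos φ·ΔZ = −(-0.262577)(0.880080)(-485.6) − (-0.262577)(-0.474826)(-508.6) + (0.964911)(630.7) = 559.76 m.
1° of latitude spans 111000 m, so Δφ = 559.76 / 111000 × 3600 = 18.155″.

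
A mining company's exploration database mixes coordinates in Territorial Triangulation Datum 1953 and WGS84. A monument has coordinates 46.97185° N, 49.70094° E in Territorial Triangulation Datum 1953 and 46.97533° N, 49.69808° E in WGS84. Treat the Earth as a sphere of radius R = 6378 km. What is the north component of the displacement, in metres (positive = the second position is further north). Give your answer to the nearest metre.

Δφ = 46.97533° − 46.97185° = +0.00348°; Δλ = 49.69808° − 49.70094° = -0.00286°.
1° along a meridian = πR/180 = 111317 m.
ΔN = Δφ × 111317 = 387.4 m; ΔE = Δλ × 111317 × cos(46.97185°) = -0.00286 × 111317 × 0.682358 = -217.2 m.

ΔN = 387 m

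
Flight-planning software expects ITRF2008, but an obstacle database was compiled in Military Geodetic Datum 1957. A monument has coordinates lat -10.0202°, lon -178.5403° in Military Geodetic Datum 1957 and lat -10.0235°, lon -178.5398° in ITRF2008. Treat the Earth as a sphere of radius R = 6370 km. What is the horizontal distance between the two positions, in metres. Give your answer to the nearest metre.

371 m

Δφ = -10.0235° − -10.0202° = -0.0033°; Δλ = -178.5398° − -178.5403° = +0.0005°.
1° along a meridian = πR/180 = 111177 m.
ΔN = Δφ × 111177 = -366.9 m; ΔE = Δλ × 111177 × cos(-10.0202°) = +0.0005 × 111177 × 0.984746 = 54.7 m.
Distance = √(ΔE² + ΔN²) = √(54.7² + (-366.9)²) = 370.9 m.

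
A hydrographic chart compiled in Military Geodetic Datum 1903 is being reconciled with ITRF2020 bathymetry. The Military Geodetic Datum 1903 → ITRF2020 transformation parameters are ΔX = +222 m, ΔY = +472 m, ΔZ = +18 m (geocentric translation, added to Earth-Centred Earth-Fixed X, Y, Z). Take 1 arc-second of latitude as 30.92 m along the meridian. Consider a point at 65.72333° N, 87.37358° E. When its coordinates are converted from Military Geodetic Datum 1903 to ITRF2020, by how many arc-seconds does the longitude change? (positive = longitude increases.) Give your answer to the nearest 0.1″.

sin φ = 0.911571, cos φ = 0.411143, sin λ = 0.998950, cos λ = 0.045824.
East component: ΔE = −sin λ·ΔX + cos λ·ΔY = −(0.998950)(222) + (0.045824)(472) = -200.14 m.
1° of latitude spans 3600 × 30.92 = 111312 m; at latitude φ, 1° of longitude spans that × cos φ = 45765.2 m, so Δλ = -200.14 / 45765.2 × 3600 = -15.743″.

Δλ = -15.7″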